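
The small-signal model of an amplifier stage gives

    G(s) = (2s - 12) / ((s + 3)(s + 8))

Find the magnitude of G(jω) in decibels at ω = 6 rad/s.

|G(j6)|_dB ≈ -11.9 dB

Substitute s = j6: numerator = -12 + j12, denominator = -12 + j66.
|G(j6)| = |-12 + j12| / |-12 + j66| = 16.971 / 67.082 ≈ 0.2530.
In decibels: 20·log₁₀(0.2530) ≈ -11.9 dB.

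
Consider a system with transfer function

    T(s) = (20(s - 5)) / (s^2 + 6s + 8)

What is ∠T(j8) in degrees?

∠T(j8) ≈ -17.39°

At s = j8: numerator = -100 + j160, denominator = -56 + j48.
∠T = ∠num − ∠den = 122.01° − (139.40°) = -17.39°.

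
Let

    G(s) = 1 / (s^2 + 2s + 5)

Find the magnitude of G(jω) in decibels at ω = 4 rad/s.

|G(j4)|_dB ≈ -22.7 dB

Substitute s = j4: numerator = 1, denominator = -11 + j8.
|G(j4)| = |1| / |-11 + j8| = 1 / 13.601 ≈ 0.07352.
In decibels: 20·log₁₀(0.07352) ≈ -22.7 dB.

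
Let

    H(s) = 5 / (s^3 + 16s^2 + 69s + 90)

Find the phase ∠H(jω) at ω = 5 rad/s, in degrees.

∠H(j5) ≈ -144.6°

At s = j5: numerator = 5, denominator = -310 + j220.
∠H = ∠num − ∠den = 0° − (144.64°) = -144.6°.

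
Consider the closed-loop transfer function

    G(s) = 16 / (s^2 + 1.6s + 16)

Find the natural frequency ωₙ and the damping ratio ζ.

ωₙ = 4 rad/s, ζ = 0.2

Compare the denominator to the standard form s^2 + 2ζωₙs + ωₙ².
ωₙ² = 16, so ωₙ = 4 rad/s.
2ζωₙ = 1.6, so ζ = 1.6/(2·4) = 0.2.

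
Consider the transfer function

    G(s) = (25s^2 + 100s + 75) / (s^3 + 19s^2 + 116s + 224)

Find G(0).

G(0) = 75/224 ≈ 0.3348

Set s = 0: G(0) = (75) / (224) = 75/224.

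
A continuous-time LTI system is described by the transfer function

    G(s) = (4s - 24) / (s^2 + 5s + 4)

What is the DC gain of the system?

G(0) = -6

Set s = 0: G(0) = (-24) / (4) = -6.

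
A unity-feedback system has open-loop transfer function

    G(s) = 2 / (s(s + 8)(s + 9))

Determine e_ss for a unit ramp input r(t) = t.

G(s) has one pole at the origin.
This is a Type 1 system. Kv = lim_{s→0} s·G(s) = 2/72 = 1/36.
e_ss = 1/Kv = 1/(1/36) = 36.

e_ss = 36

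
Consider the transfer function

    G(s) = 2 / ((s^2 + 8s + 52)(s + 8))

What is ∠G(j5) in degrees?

∠G(j5) ≈ -87.99°

At s = j5: numerator = 2, denominator = 16 + j455.
∠G = ∠num − ∠den = 0° − (87.986°) = -87.99°.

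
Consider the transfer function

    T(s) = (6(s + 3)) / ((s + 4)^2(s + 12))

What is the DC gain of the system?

At s = 0 each factor (s + a) contributes a and each (s^2 + bs + c) contributes c.
T(0) = 6·(3) / ((4) · (4) · (12)) = 18/192 = 3/32.

T(0) = 3/32 ≈ 0.09375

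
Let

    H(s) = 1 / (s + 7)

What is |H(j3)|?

Substitute s = j3: numerator = 1, denominator = 7 + j3.
|H(j3)| = |1| / |7 + j3| = 1 / 7.6158 ≈ 0.1313.

|H(j3)| ≈ 0.1313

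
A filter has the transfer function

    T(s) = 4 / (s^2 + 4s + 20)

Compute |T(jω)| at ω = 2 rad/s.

|T(j2)| ≈ 0.2236

Substitute s = j2: numerator = 4, denominator = 16 + j8.
|T(j2)| = |4| / |16 + j8| = 4 / 17.889 ≈ 0.2236.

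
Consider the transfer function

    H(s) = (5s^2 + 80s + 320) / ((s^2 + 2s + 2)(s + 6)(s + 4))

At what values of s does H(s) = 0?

s = -8, -8

Set the numerator to zero: 5s^2 + 80s + 320 = 0, i.e. 5·(s^2 + 16s + 64) = 0.
Factoring: (s + 8)^2 = 0.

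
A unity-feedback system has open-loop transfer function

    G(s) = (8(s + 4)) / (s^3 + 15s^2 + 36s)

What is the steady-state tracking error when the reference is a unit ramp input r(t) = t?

e_ss = 1.125

G(s) has one pole at the origin.
This is a Type 1 system. Kv = lim_{s→0} s·G(s) = 32/36 = 8/9.
e_ss = 1/Kv = 1/(8/9) = 9/8 ≈ 1.125.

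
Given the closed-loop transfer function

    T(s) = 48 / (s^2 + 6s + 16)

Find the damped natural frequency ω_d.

ω_d ≈ 2.646 rad/s

Comparing s^2 + 6s + 16 to s^2 + 2ζωₙs + ωₙ²: ωₙ = 4 rad/s and ζ = 6/(2·4) = 0.75.
ζωₙ = 6/2 = 3, so ω_d = ωₙ√(1−ζ²) = √(ωₙ² − (ζωₙ)²) = √(16 − 3²) = √7 ≈ 2.646 rad/s.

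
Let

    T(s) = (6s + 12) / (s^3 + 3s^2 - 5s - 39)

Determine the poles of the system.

The poles are the roots of the denominator s^3 + 3s^2 - 5s - 39 = 0.
Trying s = 3: the polynomial evaluates to 0, so (s - 3) is a factor.
Dividing out leaves s^2 + 6s + 13 = 0.
The quadratic formula then gives s = -3 ± 2j.

s = -3 + 2j, -3 - 2j, 3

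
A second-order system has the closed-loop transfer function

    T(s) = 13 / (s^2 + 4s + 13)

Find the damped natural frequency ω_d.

Comparing s^2 + 4s + 13 to s^2 + 2ζωₙs + ωₙ²: ωₙ = √13 ≈ 3.606 rad/s and ζ = 4/(2·√13) ≈ 0.5547.
ζωₙ = 4/2 = 2, so ω_d = ωₙ√(1−ζ²) = √(ωₙ² − (ζωₙ)²) = √(13 − 2²) = √9 = 3 rad/s.

ω_d = 3 rad/s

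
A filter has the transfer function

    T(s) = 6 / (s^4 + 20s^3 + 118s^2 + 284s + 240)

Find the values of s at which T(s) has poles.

s = -12, -2, -3 ± j

The poles are the roots of the denominator s^4 + 20s^3 + 118s^2 + 284s + 240 = 0.
Trying s = -12: the polynomial evaluates to 0, so (s + 12) is a factor.
Dividing out leaves s^3 + 8s^2 + 22s + 20 = 0.
This factors further as (s + 2)(s^2 + 6s + 10) = 0.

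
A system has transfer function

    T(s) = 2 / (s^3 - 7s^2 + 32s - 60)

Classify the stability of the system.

unstable

The denominator s^3 - 7s^2 + 32s - 60 factors as (s^2 - 4s + 20)(s - 3), giving poles at s = 2 ± 4j, 3.
Since the pole(s) at s = 2 + 4j, 2 - 4j, 3 lie in the right half-plane, the system is unstable.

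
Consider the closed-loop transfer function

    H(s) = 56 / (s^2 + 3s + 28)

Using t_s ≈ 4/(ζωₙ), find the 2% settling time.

t_s ≈ 2.667 s

Comparing s^2 + 3s + 28 to s^2 + 2ζωₙs + ωₙ²: ωₙ = √28 ≈ 5.292 rad/s and ζ = 3/(2·√28) ≈ 0.2835.
ζωₙ = 3/2 = 1.5, so t_s ≈ 4/(ζωₙ) = 4/1.5 ≈ 2.667 s.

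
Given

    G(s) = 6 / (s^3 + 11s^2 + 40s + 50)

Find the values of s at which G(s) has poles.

The poles are the roots of the denominator s^3 + 11s^2 + 40s + 50 = 0.
Trying s = -5: the polynomial evaluates to 0, so (s + 5) is a factor.
Dividing out leaves s^2 + 6s + 10 = 0.
The quadratic formula then gives s = -3 ± 1j.

s = -3 + j, -3 - j, -5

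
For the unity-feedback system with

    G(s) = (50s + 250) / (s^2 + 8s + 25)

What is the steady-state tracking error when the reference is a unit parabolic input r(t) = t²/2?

G(s) has no poles at the origin.
This is a Type 0 system; Ka = lim_{s→0} s^2·G(s) = 0, so the steady-state error for a parabola input is infinite.

e_ss = ∞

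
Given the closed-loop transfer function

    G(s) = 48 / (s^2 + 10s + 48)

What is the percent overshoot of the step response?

%OS ≈ 3.78%

Comparing s^2 + 10s + 48 to s^2 + 2ζωₙs + ωₙ²: ωₙ = √48 ≈ 6.928 rad/s and ζ = 10/(2·√48) ≈ 0.7217.
%OS = 100·exp(−πζ/√(1−ζ²)) = 100·exp(−π·0.7217/√(1−0.7217²)) ≈ 3.78%.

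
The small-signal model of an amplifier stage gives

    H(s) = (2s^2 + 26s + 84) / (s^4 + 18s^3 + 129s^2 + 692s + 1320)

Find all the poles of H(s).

s = -2 + 6j, -2 - 6j, -3, -11

The poles are the roots of the denominator s^4 + 18s^3 + 129s^2 + 692s + 1320 = 0.
Trying s = -3: the polynomial evaluates to 0, so (s + 3) is a factor.
Dividing out leaves s^3 + 15s^2 + 84s + 440 = 0.
This factors further as (s^2 + 4s + 40)(s + 11) = 0.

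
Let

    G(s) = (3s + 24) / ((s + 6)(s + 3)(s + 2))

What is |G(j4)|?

Substitute s = j4: numerator = 24 + j12, denominator = -140 + j80.
|G(j4)| = |24 + j12| / |-140 + j80| = 26.833 / 161.25 ≈ 0.1664.

|G(j4)| ≈ 0.1664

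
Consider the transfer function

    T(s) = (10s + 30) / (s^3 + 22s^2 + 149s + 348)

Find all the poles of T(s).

s = -5 + 2j, -5 - 2j, -12

The poles are the roots of the denominator s^3 + 22s^2 + 149s + 348 = 0.
Trying s = -12: the polynomial evaluates to 0, so (s + 12) is a factor.
Dividing out leaves s^2 + 10s + 29 = 0.
The quadratic formula then gives s = -5 ± 2j.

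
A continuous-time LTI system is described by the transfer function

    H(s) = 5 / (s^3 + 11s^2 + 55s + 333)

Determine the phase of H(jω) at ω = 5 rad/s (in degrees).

∠H(j5) ≈ -68.86°

At s = j5: numerator = 5, denominator = 58 + j150.
∠H = ∠num − ∠den = 0° − (68.860°) = -68.86°.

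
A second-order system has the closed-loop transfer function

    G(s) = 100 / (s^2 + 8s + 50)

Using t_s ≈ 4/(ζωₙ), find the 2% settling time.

t_s ≈ 1 s

Comparing s^2 + 8s + 50 to s^2 + 2ζωₙs + ωₙ²: ωₙ = √50 ≈ 7.071 rad/s and ζ = 8/(2·√50) ≈ 0.5657.
ζωₙ = 8/2 = 4, so t_s ≈ 4/(ζωₙ) = 4/4 = 1 s.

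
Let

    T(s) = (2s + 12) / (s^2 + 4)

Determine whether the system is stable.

marginally stable

The denominator s^2 + 4 factors as (s^2 + 4), giving poles at s = 2j, -2j.
Since the simple pole(s) at s = ±2j lie on the jω-axis with none in the right half-plane, the system is marginally stable.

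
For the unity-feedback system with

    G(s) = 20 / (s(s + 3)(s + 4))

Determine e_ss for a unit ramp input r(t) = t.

G(s) has one pole at the origin.
This is a Type 1 system. Kv = lim_{s→0} s·G(s) = 20/12 = 5/3.
e_ss = 1/Kv = 1/(5/3) = 3/5 ≈ 0.6000.

e_ss = 0.6000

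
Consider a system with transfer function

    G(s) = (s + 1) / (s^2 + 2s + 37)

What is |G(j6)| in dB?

|G(j6)|_dB ≈ -5.93 dB

Substitute s = j6: numerator = 1 + j6, denominator = 1 + j12.
|G(j6)| = |1 + j6| / |1 + j12| = 6.0828 / 12.042 ≈ 0.5051.
In decibels: 20·log₁₀(0.5051) ≈ -5.93 dB.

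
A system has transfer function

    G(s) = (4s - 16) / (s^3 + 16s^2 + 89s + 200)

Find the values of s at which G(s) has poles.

The poles are the roots of the denominator s^3 + 16s^2 + 89s + 200 = 0.
Trying s = -8: the polynomial evaluates to 0, so (s + 8) is a factor.
Dividing out leaves s^2 + 8s + 25 = 0.
The quadratic formula then gives s = -4 ± 3j.

s = -4 ± 3j, -8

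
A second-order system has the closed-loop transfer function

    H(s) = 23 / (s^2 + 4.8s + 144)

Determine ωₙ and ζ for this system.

Compare the denominator to the standard form s^2 + 2ζωₙs + ωₙ².
ωₙ² = 144, so ωₙ = 12 rad/s.
2ζωₙ = 4.8, so ζ = 4.8/(2·12) = 0.2.

ωₙ = 12 rad/s, ζ = 0.2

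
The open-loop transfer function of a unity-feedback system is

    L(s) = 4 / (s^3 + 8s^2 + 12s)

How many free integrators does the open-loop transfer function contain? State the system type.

The denominator has 1 factor of s at the origin (free integrator), so this is a Type 1 system.

Type 1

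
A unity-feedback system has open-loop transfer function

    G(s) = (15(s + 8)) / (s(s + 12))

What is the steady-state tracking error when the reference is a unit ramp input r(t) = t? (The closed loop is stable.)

e_ss = 0.1000

G(s) has one pole at the origin.
This is a Type 1 system. Kv = lim_{s→0} s·G(s) = 120/12 = 10.
e_ss = 1/Kv = 1/(10) = 1/10 ≈ 0.1000.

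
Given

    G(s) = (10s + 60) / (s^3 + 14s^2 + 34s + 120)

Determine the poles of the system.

The poles are the roots of the denominator s^3 + 14s^2 + 34s + 120 = 0.
Trying s = -12: the polynomial evaluates to 0, so (s + 12) is a factor.
Dividing out leaves s^2 + 2s + 10 = 0.
The quadratic formula then gives s = -1 ± 3j.

s = -1 ± 3j, -12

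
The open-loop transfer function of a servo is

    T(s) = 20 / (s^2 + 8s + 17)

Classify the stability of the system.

The denominator s^2 + 8s + 17 factors as (s^2 + 8s + 17), giving poles at s = -4 + j, -4 - j.
Since all poles lie strictly in the left half-plane, the system is stable.

stable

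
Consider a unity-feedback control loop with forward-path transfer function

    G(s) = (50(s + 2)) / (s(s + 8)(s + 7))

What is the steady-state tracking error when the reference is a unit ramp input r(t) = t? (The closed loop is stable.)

e_ss = 0.5600

G(s) has one pole at the origin.
This is a Type 1 system. Kv = lim_{s→0} s·G(s) = 100/56 = 25/14.
e_ss = 1/Kv = 1/(25/14) = 14/25 ≈ 0.5600.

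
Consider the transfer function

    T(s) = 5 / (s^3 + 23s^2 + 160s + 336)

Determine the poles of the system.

The poles are the roots of the denominator s^3 + 23s^2 + 160s + 336 = 0.
Trying s = -4: the polynomial evaluates to 0, so (s + 4) is a factor.
Dividing out leaves s^2 + 19s + 84 = 0.
Factoring the quadratic: (s + 7)(s + 12) = 0.

s = -4, -7, -12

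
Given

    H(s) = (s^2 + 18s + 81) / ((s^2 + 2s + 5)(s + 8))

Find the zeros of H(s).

Set the numerator to zero: s^2 + 18s + 81 = 0.
Factoring: (s + 9)^2 = 0.

s = -9, -9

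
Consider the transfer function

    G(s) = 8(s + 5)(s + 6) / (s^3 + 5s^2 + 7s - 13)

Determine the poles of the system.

s = -3 ± 2j, 1

The poles are the roots of the denominator s^3 + 5s^2 + 7s - 13 = 0.
Trying s = 1: the polynomial evaluates to 0, so (s - 1) is a factor.
Dividing out leaves s^2 + 6s + 13 = 0.
The quadratic formula then gives s = -3 ± 2j.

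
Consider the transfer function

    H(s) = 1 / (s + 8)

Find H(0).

At s = 0 each factor (s + a) contributes a and each (s^2 + bs + c) contributes c.
H(0) = 1·1 / ((8)) = 1/8 = 1/8.

H(0) = 1/8 ≈ 0.1250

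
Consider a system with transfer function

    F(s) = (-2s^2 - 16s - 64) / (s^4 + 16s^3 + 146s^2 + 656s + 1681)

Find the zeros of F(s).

Set the numerator to zero: -2s^2 - 16s - 64 = 0, i.e. -2·(s^2 + 8s + 32) = 0.
Factoring: (s^2 + 8s + 32) = 0.

s = -4 + 4j, -4 - 4j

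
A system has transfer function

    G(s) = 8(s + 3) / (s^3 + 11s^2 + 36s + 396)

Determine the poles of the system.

s = ±6j, -11

The poles are the roots of the denominator s^3 + 11s^2 + 36s + 396 = 0.
Trying s = -11: the polynomial evaluates to 0, so (s + 11) is a factor.
Dividing out leaves s^2 + 36 = 0.
The quadratic formula then gives s = 0 ± 6j.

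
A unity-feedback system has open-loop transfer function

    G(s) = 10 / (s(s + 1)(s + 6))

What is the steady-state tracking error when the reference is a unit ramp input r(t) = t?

G(s) has one pole at the origin.
This is a Type 1 system. Kv = lim_{s→0} s·G(s) = 10/6 = 5/3.
e_ss = 1/Kv = 1/(5/3) = 3/5 ≈ 0.6000.

e_ss = 0.6000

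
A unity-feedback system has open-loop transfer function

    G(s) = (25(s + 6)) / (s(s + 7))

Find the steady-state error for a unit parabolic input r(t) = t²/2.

G(s) has one pole at the origin.
This is a Type 1 system; Ka = lim_{s→0} s^2·G(s) = 0, so the steady-state error for a parabola input is infinite.

e_ss = ∞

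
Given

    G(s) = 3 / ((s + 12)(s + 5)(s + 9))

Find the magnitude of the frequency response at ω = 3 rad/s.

|G(j3)| ≈ 0.004384

Substitute s = j3: numerator = 3, denominator = 306 + j612.
|G(j3)| = |3| / |306 + j612| = 3 / 684.24 ≈ 0.004384.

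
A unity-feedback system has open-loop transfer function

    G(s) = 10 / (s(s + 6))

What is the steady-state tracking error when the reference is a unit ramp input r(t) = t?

e_ss = 0.6000

G(s) has one pole at the origin.
This is a Type 1 system. Kv = lim_{s→0} s·G(s) = 10/6 = 5/3.
e_ss = 1/Kv = 1/(5/3) = 3/5 ≈ 0.6000.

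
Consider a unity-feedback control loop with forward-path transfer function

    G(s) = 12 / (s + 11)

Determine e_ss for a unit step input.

e_ss = 0.4783

G(s) has no poles at the origin.
This is a Type 0 system. Kp = lim_{s→0} G(s) = 12/11.
e_ss = 1/(1 + Kp) = 1/(1 + 12/11) = 11/23 ≈ 0.4783.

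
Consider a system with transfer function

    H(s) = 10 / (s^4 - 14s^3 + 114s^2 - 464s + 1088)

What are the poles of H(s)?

s = 3 + 5j, 3 - 5j, 4 + 4j, 4 - 4j

The poles are the roots of the denominator s^4 - 14s^3 + 114s^2 - 464s + 1088 = 0.
No real roots exist; factor into two real quadratics: (s^2 - 6s + 34)(s^2 - 8s + 32) = 0.
Each quadratic gives a conjugate pair via the quadratic formula.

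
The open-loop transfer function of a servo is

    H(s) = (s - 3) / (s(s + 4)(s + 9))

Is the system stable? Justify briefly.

The poles can be read from the denominator factors: s = 0, -4, -9.
Since the simple pole(s) at s = 0 lie on the jω-axis with none in the right half-plane, the system is marginally stable.

marginally stable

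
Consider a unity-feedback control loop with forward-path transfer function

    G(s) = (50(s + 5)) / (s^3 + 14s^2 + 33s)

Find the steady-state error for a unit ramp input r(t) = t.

G(s) has one pole at the origin.
This is a Type 1 system. Kv = lim_{s→0} s·G(s) = 250/33.
e_ss = 1/Kv = 1/(250/33) = 33/250 ≈ 0.1320.

e_ss = 0.1320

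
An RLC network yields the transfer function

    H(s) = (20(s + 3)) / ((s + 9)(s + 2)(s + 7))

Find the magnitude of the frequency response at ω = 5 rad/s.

|H(j5)| ≈ 0.2445

Substitute s = j5: numerator = 60 + j100, denominator = -324 + j350.
|H(j5)| = |60 + j100| / |-324 + j350| = 116.62 / 476.94 ≈ 0.2445.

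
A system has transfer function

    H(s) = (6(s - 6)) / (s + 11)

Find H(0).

H(0) = -36/11 ≈ -3.273

At s = 0 each factor (s + a) contributes a and each (s^2 + bs + c) contributes c.
H(0) = 6·(-6) / ((11)) = -36/11 = -36/11.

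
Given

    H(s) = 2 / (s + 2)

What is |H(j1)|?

Substitute s = j1: numerator = 2, denominator = 2 + j1.
|H(j1)| = |2| / |2 + j1| = 2 / 2.2361 ≈ 0.8944.

|H(j1)| ≈ 0.8944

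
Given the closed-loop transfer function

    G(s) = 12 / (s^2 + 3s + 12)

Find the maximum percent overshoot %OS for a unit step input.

%OS ≈ 22.1%

Comparing s^2 + 3s + 12 to s^2 + 2ζωₙs + ωₙ²: ωₙ = √12 ≈ 3.464 rad/s and ζ = 3/(2·√12) ≈ 0.4330.
%OS = 100·exp(−πζ/√(1−ζ²)) = 100·exp(−π·0.4330/√(1−0.4330²)) ≈ 22.1%.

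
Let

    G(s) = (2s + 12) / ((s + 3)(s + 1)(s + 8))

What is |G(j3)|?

Substitute s = j3: numerator = 12 + j6, denominator = -84 + j78.
|G(j3)| = |12 + j6| / |-84 + j78| = 13.416 / 114.63 ≈ 0.1170.

|G(j3)| ≈ 0.1170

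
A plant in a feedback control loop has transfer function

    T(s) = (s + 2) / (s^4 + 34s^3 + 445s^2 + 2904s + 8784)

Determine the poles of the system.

s = -5 + 6j, -5 - 6j, -12, -12

The poles are the roots of the denominator s^4 + 34s^3 + 445s^2 + 2904s + 8784 = 0.
Trying s = -12: the polynomial evaluates to 0, so (s + 12) is a factor.
Dividing out leaves s^3 + 22s^2 + 181s + 732 = 0.
This factors further as (s^2 + 10s + 61)(s + 12) = 0.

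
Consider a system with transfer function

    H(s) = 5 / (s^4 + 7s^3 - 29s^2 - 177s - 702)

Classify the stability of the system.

unstable

The denominator s^4 + 7s^3 - 29s^2 - 177s - 702 factors as (s - 6)(s + 9)(s^2 + 4s + 13), giving poles at s = 6, -9, -2 + 3j, -2 - 3j.
Since the pole(s) at s = 6 lie in the right half-plane, the system is unstable.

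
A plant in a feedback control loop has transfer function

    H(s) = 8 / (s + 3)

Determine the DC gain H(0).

H(0) = 8/3 ≈ 2.667

At s = 0 each factor (s + a) contributes a and each (s^2 + bs + c) contributes c.
H(0) = 8·1 / ((3)) = 8/3 = 8/3.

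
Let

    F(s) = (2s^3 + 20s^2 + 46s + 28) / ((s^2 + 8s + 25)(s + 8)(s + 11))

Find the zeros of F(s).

s = -7, -2, -1

Set the numerator to zero: 2s^3 + 20s^2 + 46s + 28 = 0, i.e. 2·(s^3 + 10s^2 + 23s + 14) = 0.
Factoring: (s + 7)(s + 2)(s + 1) = 0.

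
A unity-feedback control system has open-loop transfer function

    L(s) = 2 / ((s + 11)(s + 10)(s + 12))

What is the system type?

The denominator has no factor of s at the origin — no free integrator — so this is a Type 0 system.

Type 0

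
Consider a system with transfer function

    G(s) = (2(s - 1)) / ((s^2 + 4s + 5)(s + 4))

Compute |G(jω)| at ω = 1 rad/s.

Substitute s = j1: numerator = -2 + j2, denominator = 12 + j20.
|G(j1)| = |-2 + j2| / |12 + j20| = 2.8284 / 23.324 ≈ 0.1213.

|G(j1)| ≈ 0.1213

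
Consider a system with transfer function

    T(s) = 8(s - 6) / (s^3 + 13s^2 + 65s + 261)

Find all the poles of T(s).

The poles are the roots of the denominator s^3 + 13s^2 + 65s + 261 = 0.
Trying s = -9: the polynomial evaluates to 0, so (s + 9) is a factor.
Dividing out leaves s^2 + 4s + 29 = 0.
The quadratic formula then gives s = -2 ± 5j.

s = -2 ± 5j, -9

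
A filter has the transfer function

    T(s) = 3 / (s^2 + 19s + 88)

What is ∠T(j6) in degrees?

At s = j6: numerator = 3, denominator = 52 + j114.
∠T = ∠num − ∠den = 0° − (65.480°) = -65.48°.

∠T(j6) ≈ -65.48°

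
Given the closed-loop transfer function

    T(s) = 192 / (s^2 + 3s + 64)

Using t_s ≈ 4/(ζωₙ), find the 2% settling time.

Comparing s^2 + 3s + 64 to s^2 + 2ζωₙs + ωₙ²: ωₙ = 8 rad/s and ζ = 3/(2·8) = 0.1875.
ζωₙ = 3/2 = 1.5, so t_s ≈ 4/(ζωₙ) = 4/1.5 ≈ 2.667 s.

t_s ≈ 2.667 s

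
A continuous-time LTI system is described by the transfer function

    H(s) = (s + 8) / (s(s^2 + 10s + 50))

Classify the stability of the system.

The poles can be read from the denominator factors: s = 0, -5 ± 5j.
Since the simple pole(s) at s = 0 lie on the jω-axis with none in the right half-plane, the system is marginally stable.

marginally stable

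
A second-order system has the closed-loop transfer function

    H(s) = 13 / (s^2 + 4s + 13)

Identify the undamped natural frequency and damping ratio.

ωₙ ≈ 3.606 rad/s, ζ ≈ 0.5547

Compare the denominator to the standard form s^2 + 2ζωₙs + ωₙ².
ωₙ² = 13, so ωₙ = √13 ≈ 3.606 rad/s.
2ζωₙ = 4, so ζ = 4/(2·√13) ≈ 0.5547.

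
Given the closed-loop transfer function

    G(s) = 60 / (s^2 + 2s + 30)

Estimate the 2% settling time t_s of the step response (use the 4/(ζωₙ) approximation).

Comparing s^2 + 2s + 30 to s^2 + 2ζωₙs + ωₙ²: ωₙ = √30 ≈ 5.477 rad/s and ζ = 2/(2·√30) ≈ 0.1826.
ζωₙ = 2/2 = 1, so t_s ≈ 4/(ζωₙ) = 4/1 = 4 s.

t_s ≈ 4 s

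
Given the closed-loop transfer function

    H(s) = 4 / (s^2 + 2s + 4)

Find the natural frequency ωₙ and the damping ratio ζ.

ωₙ = 2 rad/s, ζ = 0.5

Compare the denominator to the standard form s^2 + 2ζωₙs + ωₙ².
ωₙ² = 4, so ωₙ = 2 rad/s.
2ζωₙ = 2, so ζ = 2/(2·2) = 0.5.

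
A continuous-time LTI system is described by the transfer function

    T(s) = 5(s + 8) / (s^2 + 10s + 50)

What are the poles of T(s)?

s = -5 + 5j, -5 - 5j

The poles are the roots of the denominator s^2 + 10s + 50 = 0.
Using the quadratic formula: s = (-10 ± √(-100))/2 = -5 ± 5j.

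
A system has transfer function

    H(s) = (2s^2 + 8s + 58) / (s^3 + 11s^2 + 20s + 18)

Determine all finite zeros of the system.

s = -2 + 5j, -2 - 5j

Set the numerator to zero: 2s^2 + 8s + 58 = 0, i.e. 2·(s^2 + 4s + 29) = 0.
Factoring: (s^2 + 4s + 29) = 0.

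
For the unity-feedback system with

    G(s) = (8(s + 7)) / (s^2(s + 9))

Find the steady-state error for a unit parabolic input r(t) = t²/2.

e_ss = 0.1607

G(s) has 2 poles at the origin.
This is a Type 2 system. Ka = lim_{s→0} s^2·G(s) = 56/9.
e_ss = 1/Ka = 1/(56/9) = 9/56 ≈ 0.1607.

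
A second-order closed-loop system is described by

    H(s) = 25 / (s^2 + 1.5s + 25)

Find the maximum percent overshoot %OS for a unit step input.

Comparing s^2 + 1.5s + 25 to s^2 + 2ζωₙs + ωₙ²: ωₙ = 5 rad/s and ζ = 1.5/(2·5) = 0.15.
%OS = 100·exp(−πζ/√(1−ζ²)) = 100·exp(−π·0.15/√(1−0.15²)) ≈ 62.1%.

%OS ≈ 62.1%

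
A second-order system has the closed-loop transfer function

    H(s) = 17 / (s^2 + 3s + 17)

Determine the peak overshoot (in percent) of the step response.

Comparing s^2 + 3s + 17 to s^2 + 2ζωₙs + ωₙ²: ωₙ = √17 ≈ 4.123 rad/s and ζ = 3/(2·√17) ≈ 0.3638.
%OS = 100·exp(−πζ/√(1−ζ²)) = 100·exp(−π·0.3638/√(1−0.3638²)) ≈ 29.3%.

%OS ≈ 29.3%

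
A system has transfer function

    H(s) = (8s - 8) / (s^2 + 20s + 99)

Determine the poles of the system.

s = -11, -9

The poles are the roots of the denominator s^2 + 20s + 99 = 0.
Factoring: (s + 11)(s + 9) = 0, so s = -11 and s = -9.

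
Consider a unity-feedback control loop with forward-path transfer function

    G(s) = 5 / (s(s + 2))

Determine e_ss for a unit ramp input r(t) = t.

e_ss = 0.4000

G(s) has one pole at the origin.
This is a Type 1 system. Kv = lim_{s→0} s·G(s) = 5/2.
e_ss = 1/Kv = 1/(5/2) = 2/5 ≈ 0.4000.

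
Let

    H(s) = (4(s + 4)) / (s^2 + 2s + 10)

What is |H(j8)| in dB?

Substitute s = j8: numerator = 16 + j32, denominator = -54 + j16.
|H(j8)| = |16 + j32| / |-54 + j16| = 35.777 / 56.321 ≈ 0.6352.
In decibels: 20·log₁₀(0.6352) ≈ -3.94 dB.

|H(j8)|_dB ≈ -3.94 dB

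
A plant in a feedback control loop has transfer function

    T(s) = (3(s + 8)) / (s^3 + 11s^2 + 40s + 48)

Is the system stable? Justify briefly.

stable

The denominator s^3 + 11s^2 + 40s + 48 factors as (s + 4)^2(s + 3), giving poles at s = -4, -4, -3.
Since all poles lie strictly in the left half-plane, the system is stable.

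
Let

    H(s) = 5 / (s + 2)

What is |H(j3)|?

|H(j3)| ≈ 1.387

Substitute s = j3: numerator = 5, denominator = 2 + j3.
|H(j3)| = |5| / |2 + j3| = 5 / 3.6056 ≈ 1.387.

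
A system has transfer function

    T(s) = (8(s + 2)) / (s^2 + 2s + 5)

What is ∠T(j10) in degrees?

At s = j10: numerator = 16 + j80, denominator = -95 + j20.
∠T = ∠num − ∠den = 78.690° − (168.11°) = -89.42°.

∠T(j10) ≈ -89.42°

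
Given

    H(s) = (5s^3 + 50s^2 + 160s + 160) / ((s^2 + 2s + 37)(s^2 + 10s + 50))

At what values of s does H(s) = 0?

Set the numerator to zero: 5s^3 + 50s^2 + 160s + 160 = 0, i.e. 5·(s^3 + 10s^2 + 32s + 32) = 0.
Factoring: (s + 2)(s + 4)^2 = 0.

s = -2, -4, -4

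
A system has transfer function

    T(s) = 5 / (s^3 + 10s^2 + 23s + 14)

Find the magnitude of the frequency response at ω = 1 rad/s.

|T(j1)| ≈ 0.2236

Substitute s = j1: numerator = 5, denominator = 4 + j22.
|T(j1)| = |5| / |4 + j22| = 5 / 22.361 ≈ 0.2236.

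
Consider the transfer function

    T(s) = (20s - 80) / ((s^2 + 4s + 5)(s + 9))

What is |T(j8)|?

|T(j8)| ≈ 0.2213

Substitute s = j8: numerator = -80 + j160, denominator = -787 - j184.
|T(j8)| = |-80 + j160| / |-787 - j184| = 178.89 / 808.22 ≈ 0.2213.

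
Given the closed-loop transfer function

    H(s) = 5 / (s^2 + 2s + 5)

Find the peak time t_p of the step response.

Comparing s^2 + 2s + 5 to s^2 + 2ζωₙs + ωₙ²: ωₙ = √5 ≈ 2.236 rad/s and ζ = 2/(2·√5) ≈ 0.4472.
ζωₙ = 2/2 = 1, so ω_d = ωₙ√(1−ζ²) = √(ωₙ² − (ζωₙ)²) = √(5 − 1²) = √4 = 2 rad/s.
t_p = π/ω_d = π/2 ≈ 1.571 s.

t_p ≈ 1.571 s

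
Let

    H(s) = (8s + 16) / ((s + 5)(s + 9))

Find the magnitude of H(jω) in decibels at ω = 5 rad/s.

Substitute s = j5: numerator = 16 + j40, denominator = 20 + j70.
|H(j5)| = |16 + j40| / |20 + j70| = 43.081 / 72.801 ≈ 0.5918.
In decibels: 20·log₁₀(0.5918) ≈ -4.56 dB.

|H(j5)|_dB ≈ -4.56 dB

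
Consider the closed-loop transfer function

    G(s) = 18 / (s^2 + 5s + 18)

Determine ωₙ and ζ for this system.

Compare the denominator to the standard form s^2 + 2ζωₙs + ωₙ².
ωₙ² = 18, so ωₙ = √18 ≈ 4.243 rad/s.
2ζωₙ = 5, so ζ = 5/(2·√18) ≈ 0.5893.
With ζ = 0.5893 the response is underdamped.

ωₙ ≈ 4.243 rad/s, ζ ≈ 0.5893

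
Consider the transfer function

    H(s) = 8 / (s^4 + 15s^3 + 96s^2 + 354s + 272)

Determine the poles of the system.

s = -1, -3 + 5j, -3 - 5j, -8

The poles are the roots of the denominator s^4 + 15s^3 + 96s^2 + 354s + 272 = 0.
Trying s = -1: the polynomial evaluates to 0, so (s + 1) is a factor.
Dividing out leaves s^3 + 14s^2 + 82s + 272 = 0.
This factors further as (s^2 + 6s + 34)(s + 8) = 0.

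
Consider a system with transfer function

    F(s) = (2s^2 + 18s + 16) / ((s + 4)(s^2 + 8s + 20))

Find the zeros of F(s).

Set the numerator to zero: 2s^2 + 18s + 16 = 0, i.e. 2·(s^2 + 9s + 8) = 0.
Factoring: (s + 1)(s + 8) = 0.

s = -1, -8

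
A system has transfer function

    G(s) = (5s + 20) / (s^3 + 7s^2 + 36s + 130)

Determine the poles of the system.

The poles are the roots of the denominator s^3 + 7s^2 + 36s + 130 = 0.
Trying s = -5: the polynomial evaluates to 0, so (s + 5) is a factor.
Dividing out leaves s^2 + 2s + 26 = 0.
The quadratic formula then gives s = -1 ± 5j.

s = -1 ± 5j, -5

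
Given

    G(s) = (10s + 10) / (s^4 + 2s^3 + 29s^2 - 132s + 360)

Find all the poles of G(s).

The poles are the roots of the denominator s^4 + 2s^3 + 29s^2 - 132s + 360 = 0.
No real roots exist; factor into two real quadratics: (s^2 - 4s + 8)(s^2 + 6s + 45) = 0.
Each quadratic gives a conjugate pair via the quadratic formula.

s = 2 + 2j, 2 - 2j, -3 + 6j, -3 - 6j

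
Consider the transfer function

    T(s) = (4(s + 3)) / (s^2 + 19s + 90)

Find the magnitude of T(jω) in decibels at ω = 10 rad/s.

|T(j10)|_dB ≈ -13.2 dB

Substitute s = j10: numerator = 12 + j40, denominator = -10 + j190.
|T(j10)| = |12 + j40| / |-10 + j190| = 41.761 / 190.26 ≈ 0.2195.
In decibels: 20·log₁₀(0.2195) ≈ -13.2 dB.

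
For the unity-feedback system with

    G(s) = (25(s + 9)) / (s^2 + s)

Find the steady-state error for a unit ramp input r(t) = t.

G(s) has one pole at the origin.
This is a Type 1 system. Kv = lim_{s→0} s·G(s) = 225/1.
e_ss = 1/Kv = 1/(225) = 1/225 ≈ 0.004444.

e_ss = 0.004444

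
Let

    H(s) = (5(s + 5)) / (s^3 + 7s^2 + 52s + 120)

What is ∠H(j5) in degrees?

∠H(j5) ≈ -67.17°

At s = j5: numerator = 25 + j25, denominator = -55 + j135.
∠H = ∠num − ∠den = 45° − (112.17°) = -67.17°.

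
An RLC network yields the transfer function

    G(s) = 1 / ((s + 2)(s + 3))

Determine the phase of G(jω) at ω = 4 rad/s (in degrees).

At s = j4: numerator = 1, denominator = -10 + j20.
∠G = ∠num − ∠den = 0° − (116.57°) = -116.6°.

∠G(j4) ≈ -116.6°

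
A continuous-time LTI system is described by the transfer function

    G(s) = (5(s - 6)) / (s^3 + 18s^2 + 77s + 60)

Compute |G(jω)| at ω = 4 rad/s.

|G(j4)| ≈ 0.1080

Substitute s = j4: numerator = -30 + j20, denominator = -228 + j244.
|G(j4)| = |-30 + j20| / |-228 + j244| = 36.056 / 333.95 ≈ 0.1080.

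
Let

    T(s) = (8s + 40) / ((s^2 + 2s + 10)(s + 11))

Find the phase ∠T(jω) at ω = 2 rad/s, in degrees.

At s = j2: numerator = 40 + j16, denominator = 58 + j56.
∠T = ∠num − ∠den = 21.801° − (43.995°) = -22.19°.

∠T(j2) ≈ -22.19°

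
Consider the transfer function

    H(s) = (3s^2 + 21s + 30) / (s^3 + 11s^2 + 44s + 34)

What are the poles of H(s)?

s = -5 ± 3j, -1

The poles are the roots of the denominator s^3 + 11s^2 + 44s + 34 = 0.
Trying s = -1: the polynomial evaluates to 0, so (s + 1) is a factor.
Dividing out leaves s^2 + 10s + 34 = 0.
The quadratic formula then gives s = -5 ± 3j.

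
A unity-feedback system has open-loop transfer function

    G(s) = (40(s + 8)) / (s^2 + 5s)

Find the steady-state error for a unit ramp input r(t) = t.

e_ss = 0.01562

G(s) has one pole at the origin.
This is a Type 1 system. Kv = lim_{s→0} s·G(s) = 320/5 = 64.
e_ss = 1/Kv = 1/(64) = 1/64 ≈ 0.01562.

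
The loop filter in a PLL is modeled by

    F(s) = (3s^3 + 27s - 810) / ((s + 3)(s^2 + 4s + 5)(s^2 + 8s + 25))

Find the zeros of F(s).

s = 6, -3 ± 6j

Set the numerator to zero: 3s^3 + 27s - 810 = 0, i.e. 3·(s^3 + 9s - 270) = 0.
Factoring: (s - 6)(s^2 + 6s + 45) = 0.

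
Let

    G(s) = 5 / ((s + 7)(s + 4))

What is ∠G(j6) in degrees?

At s = j6: numerator = 5, denominator = -8 + j66.
∠G = ∠num − ∠den = 0° − (96.911°) = -96.91°.

∠G(j6) ≈ -96.91°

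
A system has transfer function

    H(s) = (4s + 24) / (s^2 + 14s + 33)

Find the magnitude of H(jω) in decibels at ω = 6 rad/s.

Substitute s = j6: numerator = 24 + j24, denominator = -3 + j84.
|H(j6)| = |24 + j24| / |-3 + j84| = 33.941 / 84.054 ≈ 0.4038.
In decibels: 20·log₁₀(0.4038) ≈ -7.88 dB.

|H(j6)|_dB ≈ -7.88 dB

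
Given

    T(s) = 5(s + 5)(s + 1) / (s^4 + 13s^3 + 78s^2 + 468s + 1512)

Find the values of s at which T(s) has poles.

s = ±6j, -6, -7

The poles are the roots of the denominator s^4 + 13s^3 + 78s^2 + 468s + 1512 = 0.
Trying s = -6: the polynomial evaluates to 0, so (s + 6) is a factor.
Dividing out leaves s^3 + 7s^2 + 36s + 252 = 0.
This factors further as (s^2 + 36)(s + 7) = 0.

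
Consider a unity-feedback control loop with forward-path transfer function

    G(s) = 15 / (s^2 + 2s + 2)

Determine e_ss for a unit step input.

e_ss = 0.1176

G(s) has no poles at the origin.
This is a Type 0 system. Kp = lim_{s→0} G(s) = 15/2.
e_ss = 1/(1 + Kp) = 1/(1 + 15/2) = 2/17 ≈ 0.1176.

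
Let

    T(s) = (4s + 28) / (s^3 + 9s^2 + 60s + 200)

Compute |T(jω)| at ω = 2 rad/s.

Substitute s = j2: numerator = 28 + j8, denominator = 164 + j112.
|T(j2)| = |28 + j8| / |164 + j112| = 29.120 / 198.60 ≈ 0.1466.

|T(j2)| ≈ 0.1466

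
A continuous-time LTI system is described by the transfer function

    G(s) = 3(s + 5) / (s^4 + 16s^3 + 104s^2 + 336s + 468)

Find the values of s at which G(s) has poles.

The poles are the roots of the denominator s^4 + 16s^3 + 104s^2 + 336s + 468 = 0.
No real roots exist; factor into two real quadratics: (s^2 + 6s + 18)(s^2 + 10s + 26) = 0.
Each quadratic gives a conjugate pair via the quadratic formula.

s = -3 ± 3j, -5 ± j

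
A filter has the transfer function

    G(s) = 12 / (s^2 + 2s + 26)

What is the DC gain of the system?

Set s = 0: G(0) = (12) / (26) = 6/13.

G(0) = 6/13 ≈ 0.4615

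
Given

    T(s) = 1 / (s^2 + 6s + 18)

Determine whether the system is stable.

stable

The poles can be read from the denominator factors: s = -3 + 3j, -3 - 3j.
Since all poles lie strictly in the left half-plane, the system is stable.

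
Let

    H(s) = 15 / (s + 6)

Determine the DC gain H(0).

Set s = 0: H(0) = (15) / (6) = 5/2.

H(0) = 5/2 ≈ 2.500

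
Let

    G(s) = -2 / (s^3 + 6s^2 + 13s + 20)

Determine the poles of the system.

s = -1 + 2j, -1 - 2j, -4

The poles are the roots of the denominator s^3 + 6s^2 + 13s + 20 = 0.
Trying s = -4: the polynomial evaluates to 0, so (s + 4) is a factor.
Dividing out leaves s^2 + 2s + 5 = 0.
The quadratic formula then gives s = -1 ± 2j.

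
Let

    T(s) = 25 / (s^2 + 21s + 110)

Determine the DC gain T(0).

Set s = 0: T(0) = (25) / (110) = 5/22.

T(0) = 5/22 ≈ 0.2273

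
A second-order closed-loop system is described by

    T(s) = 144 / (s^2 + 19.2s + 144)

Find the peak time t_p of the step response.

t_p ≈ 0.4363 s

Comparing s^2 + 19.2s + 144 to s^2 + 2ζωₙs + ωₙ²: ωₙ = 12 rad/s and ζ = 19.2/(2·12) = 0.8.
ζωₙ = 19.2/2 = 9.6, so ω_d = ωₙ√(1−ζ²) = √(ωₙ² − (ζωₙ)²) = √(144 − 9.6²) = √51.84 = 7.200 rad/s.
t_p = π/ω_d = π/7.200 ≈ 0.4363 s.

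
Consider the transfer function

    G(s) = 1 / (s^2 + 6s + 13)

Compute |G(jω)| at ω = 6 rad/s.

Substitute s = j6: numerator = 1, denominator = -23 + j36.
|G(j6)| = |1| / |-23 + j36| = 1 / 42.720 ≈ 0.02341.

|G(j6)| ≈ 0.02341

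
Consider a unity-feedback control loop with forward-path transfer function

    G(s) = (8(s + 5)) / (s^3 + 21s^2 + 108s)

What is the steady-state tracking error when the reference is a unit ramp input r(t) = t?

G(s) has one pole at the origin.
This is a Type 1 system. Kv = lim_{s→0} s·G(s) = 40/108 = 10/27.
e_ss = 1/Kv = 1/(10/27) = 27/10 ≈ 2.700.

e_ss = 2.700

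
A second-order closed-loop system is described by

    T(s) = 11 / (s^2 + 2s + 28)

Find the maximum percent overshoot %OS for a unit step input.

%OS ≈ 54.6%

Comparing s^2 + 2s + 28 to s^2 + 2ζωₙs + ωₙ²: ωₙ = √28 ≈ 5.292 rad/s and ζ = 2/(2·√28) ≈ 0.1890.
%OS = 100·exp(−πζ/√(1−ζ²)) = 100·exp(−π·0.1890/√(1−0.1890²)) ≈ 54.6%.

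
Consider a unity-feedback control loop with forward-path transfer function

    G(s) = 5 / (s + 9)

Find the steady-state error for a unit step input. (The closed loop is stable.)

e_ss = 0.6429

G(s) has no poles at the origin.
This is a Type 0 system. Kp = lim_{s→0} G(s) = 5/9.
e_ss = 1/(1 + Kp) = 1/(1 + 5/9) = 9/14 ≈ 0.6429.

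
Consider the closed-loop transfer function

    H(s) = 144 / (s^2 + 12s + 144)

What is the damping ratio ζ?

ζ = 0.5

Compare the denominator to the standard form s^2 + 2ζωₙs + ωₙ².
ωₙ² = 144, so ωₙ = 12 rad/s.
2ζωₙ = 12, so ζ = 12/(2·12) = 0.5.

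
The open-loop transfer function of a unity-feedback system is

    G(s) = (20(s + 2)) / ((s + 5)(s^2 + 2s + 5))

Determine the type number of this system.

The denominator has no factor of s at the origin — no free integrator — so this is a Type 0 system.

Type 0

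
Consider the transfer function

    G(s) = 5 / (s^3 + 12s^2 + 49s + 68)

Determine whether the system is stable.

The denominator s^3 + 12s^2 + 49s + 68 factors as (s^2 + 8s + 17)(s + 4), giving poles at s = -4 ± j, -4.
Since all poles lie strictly in the left half-plane, the system is stable.

stable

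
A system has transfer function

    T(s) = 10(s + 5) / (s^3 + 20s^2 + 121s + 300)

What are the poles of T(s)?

The poles are the roots of the denominator s^3 + 20s^2 + 121s + 300 = 0.
Trying s = -12: the polynomial evaluates to 0, so (s + 12) is a factor.
Dividing out leaves s^2 + 8s + 25 = 0.
The quadratic formula then gives s = -4 ± 3j.

s = -4 + 3j, -4 - 3j, -12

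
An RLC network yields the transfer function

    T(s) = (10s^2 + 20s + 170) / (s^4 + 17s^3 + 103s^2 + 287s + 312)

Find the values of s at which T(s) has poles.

s = -3, -3 + 2j, -3 - 2j, -8

The poles are the roots of the denominator s^4 + 17s^3 + 103s^2 + 287s + 312 = 0.
Trying s = -3: the polynomial evaluates to 0, so (s + 3) is a factor.
Dividing out leaves s^3 + 14s^2 + 61s + 104 = 0.
This factors further as (s^2 + 6s + 13)(s + 8) = 0.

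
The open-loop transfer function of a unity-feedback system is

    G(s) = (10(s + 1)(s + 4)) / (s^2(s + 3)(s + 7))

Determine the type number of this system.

The denominator has 2 factors of s at the origin (free integrators), so this is a Type 2 system.

Type 2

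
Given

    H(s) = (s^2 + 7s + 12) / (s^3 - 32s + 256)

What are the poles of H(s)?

The poles are the roots of the denominator s^3 - 32s + 256 = 0.
Trying s = -8: the polynomial evaluates to 0, so (s + 8) is a factor.
Dividing out leaves s^2 - 8s + 32 = 0.
The quadratic formula then gives s = 4 ± 4j.

s = -8, 4 + 4j, 4 - 4j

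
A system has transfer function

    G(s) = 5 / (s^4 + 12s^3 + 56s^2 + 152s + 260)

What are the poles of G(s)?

The poles are the roots of the denominator s^4 + 12s^3 + 56s^2 + 152s + 260 = 0.
No real roots exist; factor into two real quadratics: (s^2 + 2s + 10)(s^2 + 10s + 26) = 0.
Each quadratic gives a conjugate pair via the quadratic formula.

s = -1 ± 3j, -5 ± j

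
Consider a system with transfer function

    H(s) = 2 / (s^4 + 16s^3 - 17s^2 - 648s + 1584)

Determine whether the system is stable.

unstable

The denominator s^4 + 16s^3 - 17s^2 - 648s + 1584 factors as (s - 3)(s + 11)(s + 12)(s - 4), giving poles at s = 3, -11, -12, 4.
Since the pole(s) at s = 3, 4 lie in the right half-plane, the system is unstable.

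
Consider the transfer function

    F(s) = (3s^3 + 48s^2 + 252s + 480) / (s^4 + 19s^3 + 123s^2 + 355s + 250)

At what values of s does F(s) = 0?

s = -4 + 2j, -4 - 2j, -8

Set the numerator to zero: 3s^3 + 48s^2 + 252s + 480 = 0, i.e. 3·(s^3 + 16s^2 + 84s + 160) = 0.
Factoring: (s^2 + 8s + 20)(s + 8) = 0.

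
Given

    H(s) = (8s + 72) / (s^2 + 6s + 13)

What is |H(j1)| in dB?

Substitute s = j1: numerator = 72 + j8, denominator = 12 + j6.
|H(j1)| = |72 + j8| / |12 + j6| = 72.443 / 13.416 ≈ 5.400.
In decibels: 20·log₁₀(5.400) ≈ 14.6 dB.

|H(j1)|_dB ≈ 14.6 dB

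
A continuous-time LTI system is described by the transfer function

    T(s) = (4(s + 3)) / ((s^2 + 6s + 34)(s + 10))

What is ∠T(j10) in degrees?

∠T(j10) ≈ -109.4°

At s = j10: numerator = 12 + j40, denominator = -1260 - j60.
∠T = ∠num − ∠den = 73.301° − (-177.27°) = 250.6°, which wraps to -109.4°.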